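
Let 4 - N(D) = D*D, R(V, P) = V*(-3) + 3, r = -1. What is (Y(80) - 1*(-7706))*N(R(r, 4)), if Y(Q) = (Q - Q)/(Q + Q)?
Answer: -246592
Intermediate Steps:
R(V, P) = 3 - 3*V (R(V, P) = -3*V + 3 = 3 - 3*V)
Y(Q) = 0 (Y(Q) = 0/((2*Q)) = 0*(1/(2*Q)) = 0)
N(D) = 4 - D² (N(D) = 4 - D*D = 4 - D²)
(Y(80) - 1*(-7706))*N(R(r, 4)) = (0 - 1*(-7706))*(4 - (3 - 3*(-1))²) = (0 + 7706)*(4 - (3 + 3)²) = 7706*(4 - 1*6²) = 7706*(4 - 1*36) = 7706*(4 - 36) = 7706*(-32) = -246592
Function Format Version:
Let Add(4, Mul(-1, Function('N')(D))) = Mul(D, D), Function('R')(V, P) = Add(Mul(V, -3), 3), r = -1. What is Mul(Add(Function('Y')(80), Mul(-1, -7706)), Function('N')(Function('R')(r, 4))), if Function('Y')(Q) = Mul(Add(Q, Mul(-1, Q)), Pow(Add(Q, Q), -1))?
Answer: -246592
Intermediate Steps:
Function('R')(V, P) = Add(3, Mul(-3, V)) (Function('R')(V, P) = Add(Mul(-3, V), 3) = Add(3, Mul(-3, V)))
Function('Y')(Q) = 0 (Function('Y')(Q) = Mul(0, Pow(Mul(2, Q), -1)) = Mul(0, Mul(Rational(1, 2), Pow(Q, -1))) = 0)
Function('N')(D) = Add(4, Mul(-1, Pow(D, 2))) (Function('N')(D) = Add(4, Mul(-1, Mul(D, D))) = Add(4, Mul(-1, Pow(D, 2))))
Mul(Add(Function('Y')(80), Mul(-1, -7706)), Function('N')(Function('R')(r, 4))) = Mul(Add(0, Mul(-1, -7706)), Add(4, Mul(-1, Pow(Add(3, Mul(-3, -1)), 2)))) = Mul(Add(0, 7706), Add(4, Mul(-1, Pow(Add(3, 3), 2)))) = Mul(7706, Add(4, Mul(-1, Pow(6, 2)))) = Mul(7706, Add(4, Mul(-1, 36))) = Mul(7706, Add(4, -36)) = Mul(7706, -32) = -246592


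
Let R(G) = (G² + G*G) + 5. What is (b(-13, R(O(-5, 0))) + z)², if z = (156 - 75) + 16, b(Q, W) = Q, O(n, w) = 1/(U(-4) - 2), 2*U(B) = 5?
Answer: 7056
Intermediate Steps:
U(B) = 5/2 (U(B) = (½)*5 = 5/2)
O(n, w) = 2 (O(n, w) = 1/(5/2 - 2) = 1/(½) = 2)
R(G) = 5 + 2*G² (R(G) = (G² + G²) + 5 = 2*G² + 5 = 5 + 2*G²)
z = 97 (z = 81 + 16 = 97)
(b(-13, R(O(-5, 0))) + z)² = (-13 + 97)² = 84² = 7056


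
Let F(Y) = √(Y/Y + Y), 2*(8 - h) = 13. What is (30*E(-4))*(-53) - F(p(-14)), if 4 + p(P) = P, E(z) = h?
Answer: -2385 - I*√17 ≈ -2385.0 - 4.1231*I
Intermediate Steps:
h = 3/2 (h = 8 - ½*13 = 8 - 13/2 = 3/2 ≈ 1.5000)
E(z) = 3/2
p(P) = -4 + P
F(Y) = √(1 + Y)
(30*E(-4))*(-53) - F(p(-14)) = (30*(3/2))*(-53) - √(1 + (-4 - 14)) = 45*(-53) - √(1 - 18) = -2385 - √(-17) = -2385 - I*√17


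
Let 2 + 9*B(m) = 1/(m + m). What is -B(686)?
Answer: 2743/12348 ≈ 0.22214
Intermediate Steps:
B(m) = -2/9 + 1/(18*m) (B(m) = -2/9 + 1/(9*(m + m)) = -2/9 + 1/(9*((2*m))) = -2/9 + (1/(2*m))/9 = -2/9 + 1/(18*m))
-B(686) = -(1 - 4*686)/(18*686) = -(1 - 2744)/(18*686) = -(-2743)/(18*686) = -1*(-2743/12348) = 2743/12348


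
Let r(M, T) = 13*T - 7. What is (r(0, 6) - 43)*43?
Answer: 1204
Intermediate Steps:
r(M, T) = -7 + 13*T
(r(0, 6) - 43)*43 = ((-7 + 13*6) - 43)*43 = ((-7 + 78) - 43)*43 = (71 - 43)*43 = 28*43 = 1204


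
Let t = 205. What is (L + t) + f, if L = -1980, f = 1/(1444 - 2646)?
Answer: -2133551/1202 ≈ -1775.0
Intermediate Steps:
f = -1/1202 (f = 1/(-1202) = -1/1202 ≈ -0.00083195)
(L + t) + f = (-1980 + 205) - 1/1202 = -1775 - 1/1202 = -2133551/1202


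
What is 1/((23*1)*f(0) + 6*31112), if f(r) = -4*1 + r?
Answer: 1/186580 ≈ 5.3596e-6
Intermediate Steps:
f(r) = -4 + r
1/((23*1)*f(0) + 6*31112) = 1/((23*1)*(-4 + 0) + 6*31112) = 1/(23*(-4) + 186672) = 1/(-92 + 186672) = 1/186580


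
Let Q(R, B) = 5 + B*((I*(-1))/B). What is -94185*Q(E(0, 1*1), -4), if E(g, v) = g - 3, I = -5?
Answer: -941850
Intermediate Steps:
E(g, v) = -3 + g
Q(R, B) = 10 (Q(R, B) = 5 + B*((-5*(-1))/B) = 5 + B*(5/B) = 5 + 5 = 10)
-94185*Q(E(0, 1*1), -4) = -94185*10 = -941850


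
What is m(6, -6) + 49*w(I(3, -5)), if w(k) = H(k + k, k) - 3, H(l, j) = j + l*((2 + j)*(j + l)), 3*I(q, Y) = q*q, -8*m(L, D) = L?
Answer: 52917/4 ≈ 13229.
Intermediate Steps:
m(L, D) = -L/8
I(q, Y) = q²/3 (I(q, Y) = (q*q)/3 = q²/3)
H(l, j) = j + l*(2 + j)*(j + l)
w(k) = -3 + k + 6*k³ + 12*k² (w(k) = (k + 2*(k + k)² + k*(k + k)² + (k + k)*k² + 2*k*(k + k)) - 3 = (k + 2*(2*k)² + k*(2*k)² + (2*k)*k² + 2*k*(2*k)) - 3 = (k + 2*(4*k²) + k*(4*k²) + 2*k³ + 4*k²) - 3 = (k + 8*k² + 4*k³ + 2*k³ + 4*k²) - 3 = (k + 6*k³ + 12*k²) - 3 = -3 + k + 6*k³ + 12*k²)
m(6, -6) + 49*w(I(3, -5)) = -⅛*6 + 49*(-3 + (⅓)*3² + 6*((⅓)*3²)³ + 12*((⅓)*3²)²) = -¾ + 49*(-3 + (⅓)*9 + 6*((⅓)*9)³ + 12*((⅓)*9)²) = -¾ + 49*(-3 + 3 + 6*3³ + 12*3²) = -¾ + 49*(-3 + 3 + 6*27 + 12*9) = -¾ + 49*(-3 + 3 + 162 + 108) = -¾ + 49*270 = -¾ + 13230 = 52917/4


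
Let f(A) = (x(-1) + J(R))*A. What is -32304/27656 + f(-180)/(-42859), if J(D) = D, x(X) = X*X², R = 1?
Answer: -4038/3457 ≈ -1.1681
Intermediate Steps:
x(X) = X³
f(A) = 0 (f(A) = ((-1)³ + 1)*A = (-1 + 1)*A = 0*A = 0)
-32304/27656 + f(-180)/(-42859) = -32304/27656 + 0/(-42859) = -32304*1/27656 + 0*(-1/42859) = -4038/3457 + 0 = -4038/3457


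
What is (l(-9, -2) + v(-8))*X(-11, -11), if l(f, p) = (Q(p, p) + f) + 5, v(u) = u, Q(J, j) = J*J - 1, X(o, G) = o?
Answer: 99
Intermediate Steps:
Q(J, j) = -1 + J² (Q(J, j) = J² - 1 = -1 + J²)
l(f, p) = 4 + f + p² (l(f, p) = ((-1 + p²) + f) + 5 = (-1 + f + p²) + 5 = 4 + f + p²)
(l(-9, -2) + v(-8))*X(-11, -11) = ((4 - 9 + (-2)²) - 8)*(-11) = ((4 - 9 + 4) - 8)*(-11) = (-1 - 8)*(-11) = -9*(-11) = 99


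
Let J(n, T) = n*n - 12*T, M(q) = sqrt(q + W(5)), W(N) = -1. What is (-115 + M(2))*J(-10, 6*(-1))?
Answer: -19608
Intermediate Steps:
M(q) = sqrt(-1 + q) (M(q) = sqrt(q - 1) = sqrt(-1 + q))
J(n, T) = n**2 - 12*T
(-115 + M(2))*J(-10, 6*(-1)) = (-115 + sqrt(-1 + 2))*((-10)**2 - 72*(-1)) = (-115 + sqrt(1))*(100 - 12*(-6)) = (-115 + 1)*(100 + 72) = -114*172 = -19608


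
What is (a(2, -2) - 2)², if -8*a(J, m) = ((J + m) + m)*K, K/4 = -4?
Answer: 36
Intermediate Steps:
K = -16 (K = 4*(-4) = -16)
a(J, m) = 2*J + 4*m (a(J, m) = -((J + m) + m)*(-16)/8 = -(J + 2*m)*(-16)/8 = -(-32*m - 16*J)/8 = 2*J + 4*m)
(a(2, -2) - 2)² = ((2*2 + 4*(-2)) - 2)² = ((4 - 8) - 2)² = (-4 - 2)² = (-6)² = 36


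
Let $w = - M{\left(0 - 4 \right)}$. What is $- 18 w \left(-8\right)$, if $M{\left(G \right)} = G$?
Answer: $576$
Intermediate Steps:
$w = 4$ ($w = - (0 - 4) = \left(-1\right) \left(-4\right) = 4$)
$- 18 w \left(-8\right) = \left(-18\right) 4 \left(-8\right) = \left(-72\right) \left(-8\right) = 576$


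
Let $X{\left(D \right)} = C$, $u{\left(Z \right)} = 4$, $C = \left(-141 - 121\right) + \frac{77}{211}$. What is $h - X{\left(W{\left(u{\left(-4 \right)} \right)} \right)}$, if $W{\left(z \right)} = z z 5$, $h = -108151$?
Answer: $- \frac{22764656}{211} \approx -1.0789 \cdot 10^{5}$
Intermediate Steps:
$C = - \frac{55205}{211}$ ($C = -262 + 77 \cdot \frac{1}{211} = -262 + \frac{77}{211} = - \frac{55205}{211} \approx -261.64$)
$W{\left(z \right)} = 5 z^{2}$ ($W{\left(z \right)} = z^{2} \cdot 5 = 5 z^{2}$)
$X{\left(D \right)} = - \frac{55205}{211}$
$h - X{\left(W{\left(u{\left(-4 \right)} \right)} \right)} = -108151 - - \frac{55205}{211} = -108151 + \frac{55205}{211} = - \frac{22764656}{211}$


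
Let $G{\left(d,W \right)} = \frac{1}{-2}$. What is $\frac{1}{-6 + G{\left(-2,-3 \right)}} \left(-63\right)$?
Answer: $\frac{126}{13} \approx 9.6923$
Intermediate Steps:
$G{\left(d,W \right)} = - \frac{1}{2}$
$\frac{1}{-6 + G{\left(-2,-3 \right)}} \left(-63\right) = \frac{1}{-6 - \frac{1}{2}} \left(-63\right) = \frac{1}{- \frac{13}{2}} \left(-63\right) = \left(- \frac{2}{13}\right) \left(-63\right) = \frac{126}{13}$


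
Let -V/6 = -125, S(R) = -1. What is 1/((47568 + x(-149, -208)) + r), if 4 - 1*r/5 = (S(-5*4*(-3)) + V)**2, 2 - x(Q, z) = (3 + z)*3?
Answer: -1/2756800 ≈ -3.6274e-7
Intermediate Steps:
x(Q, z) = -7 - 3*z (x(Q, z) = 2 - (3 + z)*3 = 2 - (9 + 3*z) = 2 + (-9 - 3*z) = -7 - 3*z)
V = 750 (V = -6*(-125) = 750)
r = -2804985 (r = 20 - 5*(-1 + 750)**2 = 20 - 5*749**2 = 20 - 5*561001 = 20 - 2805005 = -2804985)
1/((47568 + x(-149, -208)) + r) = 1/((47568 + (-7 - 3*(-208))) - 2804985) = 1/((47568 + (-7 + 624)) - 2804985) = 1/((47568 + 617) - 2804985) = 1/(48185 - 2804985) = 1/(-2756800) = -1/2756800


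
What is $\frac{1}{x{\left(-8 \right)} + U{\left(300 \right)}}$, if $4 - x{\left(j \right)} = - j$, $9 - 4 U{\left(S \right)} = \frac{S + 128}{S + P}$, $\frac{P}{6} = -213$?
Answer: $- \frac{1956}{3209} \approx -0.60954$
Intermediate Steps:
$P = -1278$ ($P = 6 \left(-213\right) = -1278$)
$U{\left(S \right)} = \frac{9}{4} - \frac{128 + S}{4 \left(-1278 + S\right)}$ ($U{\left(S \right)} = \frac{9}{4} - \frac{\left(S + 128\right) \frac{1}{S - 1278}}{4} = \frac{9}{4} - \frac{\left(128 + S\right) \frac{1}{-1278 + S}}{4} = \frac{9}{4} - \frac{\frac{1}{-1278 + S} \left(128 + S\right)}{4} = \frac{9}{4} - \frac{128 + S}{4 \left(-1278 + S\right)}$)
$x{\left(j \right)} = 4 + j$ ($x{\left(j \right)} = 4 - - j = 4 + j$)
$\frac{1}{x{\left(-8 \right)} + U{\left(300 \right)}} = \frac{1}{\left(4 - 8\right) + \frac{-5815 + 4 \cdot 300}{2 \left(-1278 + 300\right)}} = \frac{1}{-4 + \frac{-5815 + 1200}{2 \left(-978\right)}} = \frac{1}{-4 + \frac{1}{2} \left(- \frac{1}{978}\right) \left(-4615\right)} = \frac{1}{-4 + \frac{4615}{1956}} = \frac{1}{- \frac{3209}{1956}} = - \frac{1956}{3209}$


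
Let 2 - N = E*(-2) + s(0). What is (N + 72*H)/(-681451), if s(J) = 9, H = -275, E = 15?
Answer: 19777/681451 ≈ 0.029022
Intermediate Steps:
N = 23 (N = 2 - (15*(-2) + 9) = 2 - (-30 + 9) = 2 - 1*(-21) = 2 + 21 = 23)
(N + 72*H)/(-681451) = (23 + 72*(-275))/(-681451) = (23 - 19800)*(-1/681451) = -19777*(-1/681451) = 19777/681451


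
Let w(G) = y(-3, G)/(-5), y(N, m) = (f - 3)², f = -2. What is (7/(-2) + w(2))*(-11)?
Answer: 187/2 ≈ 93.500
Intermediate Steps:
y(N, m) = 25 (y(N, m) = (-2 - 3)² = (-5)² = 25)
w(G) = -5 (w(G) = 25/(-5) = 25*(-⅕) = -5)
(7/(-2) + w(2))*(-11) = (7/(-2) - 5)*(-11) = (7*(-½) - 5)*(-11) = (-7/2 - 5)*(-11) = -17/2*(-11) = 187/2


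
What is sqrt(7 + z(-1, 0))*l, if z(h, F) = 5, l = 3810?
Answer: 7620*sqrt(3) ≈ 13198.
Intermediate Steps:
sqrt(7 + z(-1, 0))*l = sqrt(7 + 5)*3810 = sqrt(12)*3810 = (2*sqrt(3))*3810 = 7620*sqrt(3)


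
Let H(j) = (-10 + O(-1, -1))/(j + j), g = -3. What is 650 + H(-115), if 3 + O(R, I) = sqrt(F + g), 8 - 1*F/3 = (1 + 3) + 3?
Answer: 149513/230 ≈ 650.06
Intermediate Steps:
F = 3 (F = 24 - 3*((1 + 3) + 3) = 24 - 3*(4 + 3) = 24 - 3*7 = 24 - 21 = 3)
O(R, I) = -3 (O(R, I) = -3 + sqrt(3 - 3) = -3 + sqrt(0) = -3 + 0 = -3)
H(j) = -13/(2*j) (H(j) = (-10 - 3)/(j + j) = -13*1/(2*j) = -13/(2*j))
650 + H(-115) = 650 - 13/2/(-115) = 650 - 13/2*(-1/115) = 650 + 13/230 = 149513/230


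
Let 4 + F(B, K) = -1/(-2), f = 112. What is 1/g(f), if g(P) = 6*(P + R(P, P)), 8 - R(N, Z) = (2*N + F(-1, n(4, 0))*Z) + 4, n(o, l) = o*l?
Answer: 1/1704 ≈ 0.00058685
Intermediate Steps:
n(o, l) = l*o
F(B, K) = -7/2 (F(B, K) = -4 - 1/(-2) = -4 - 1*(-½) = -4 + ½ = -7/2)
R(N, Z) = 4 - 2*N + 7*Z/2 (R(N, Z) = 8 - ((2*N - 7*Z/2) + 4) = 8 - (4 + 2*N - 7*Z/2) = 8 + (-4 - 2*N + 7*Z/2) = 4 - 2*N + 7*Z/2)
g(P) = 24 + 15*P (g(P) = 6*(P + (4 - 2*P + 7*P/2)) = 6*(P + (4 + 3*P/2)) = 6*(4 + 5*P/2) = 24 + 15*P)
1/g(f) = 1/(24 + 15*112) = 1/(24 + 1680) = 1/1704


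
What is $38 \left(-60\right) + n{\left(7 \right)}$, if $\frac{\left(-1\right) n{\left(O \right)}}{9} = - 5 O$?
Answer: $-1965$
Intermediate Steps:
$n{\left(O \right)} = 45 O$ ($n{\left(O \right)} = - 9 \left(- 5 O\right) = 45 O$)
$38 \left(-60\right) + n{\left(7 \right)} = 38 \left(-60\right) + 45 \cdot 7 = -2280 + 315 = -1965$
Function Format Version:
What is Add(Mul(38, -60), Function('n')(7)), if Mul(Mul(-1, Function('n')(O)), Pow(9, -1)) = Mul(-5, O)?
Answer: -1965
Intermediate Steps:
Function('n')(O) = Mul(45, O) (Function('n')(O) = Mul(-9, Mul(-5, O)) = Mul(45, O))
Add(Mul(38, -60), Function('n')(7)) = Add(Mul(38, -60), Mul(45, 7)) = Add(-2280, 315) = -1965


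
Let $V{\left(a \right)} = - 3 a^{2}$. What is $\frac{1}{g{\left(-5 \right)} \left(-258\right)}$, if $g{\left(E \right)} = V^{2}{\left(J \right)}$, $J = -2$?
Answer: $- \frac{1}{37152} \approx -2.6916 \cdot 10^{-5}$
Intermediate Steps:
$g{\left(E \right)} = 144$ ($g{\left(E \right)} = \left(- 3 \left(-2\right)^{2}\right)^{2} = \left(\left(-3\right) 4\right)^{2} = \left(-12\right)^{2} = 144$)
$\frac{1}{g{\left(-5 \right)} \left(-258\right)} = \frac{1}{144 \left(-258\right)} = \frac{1}{-37152} = - \frac{1}{37152}$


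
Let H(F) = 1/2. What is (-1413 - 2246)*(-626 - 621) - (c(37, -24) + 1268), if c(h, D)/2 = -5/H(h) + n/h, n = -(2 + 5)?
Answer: 168776439/37 ≈ 4.5615e+6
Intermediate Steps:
n = -7 (n = -1*7 = -7)
H(F) = 1/2
c(h, D) = -20 - 14/h (c(h, D) = 2*(-5/1/2 - 7/h) = 2*(-5*2 - 7/h) = 2*(-10 - 7/h) = -20 - 14/h)
(-1413 - 2246)*(-626 - 621) - (c(37, -24) + 1268) = (-1413 - 2246)*(-626 - 621) - ((-20 - 14/37) + 1268) = -3659*(-1247) - ((-20 - 14*1/37) + 1268) = 4562773 - ((-20 - 14/37) + 1268) = 4562773 - (-754/37 + 1268) = 4562773 - 1*46162/37 = 4562773 - 46162/37 = 168776439/37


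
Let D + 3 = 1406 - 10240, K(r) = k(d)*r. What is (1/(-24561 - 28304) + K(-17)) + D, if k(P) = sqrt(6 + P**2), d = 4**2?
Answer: -467168006/52865 - 17*sqrt(262) ≈ -9112.2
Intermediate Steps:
d = 16
K(r) = r*sqrt(262) (K(r) = sqrt(6 + 16**2)*r = sqrt(6 + 256)*r = sqrt(262)*r = r*sqrt(262))
D = -8837 (D = -3 + (1406 - 10240) = -3 - 8834 = -8837)
(1/(-24561 - 28304) + K(-17)) + D = (1/(-24561 - 28304) - 17*sqrt(262)) - 8837 = (1/(-52865) - 17*sqrt(262)) - 8837 = (-1/52865 - 17*sqrt(262)) - 8837 = -467168006/52865 - 17*sqrt(262)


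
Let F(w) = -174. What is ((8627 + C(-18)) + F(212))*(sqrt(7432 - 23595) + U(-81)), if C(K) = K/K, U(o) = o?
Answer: -684774 + 8454*I*sqrt(16163) ≈ -6.8477e+5 + 1.0748e+6*I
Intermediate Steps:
C(K) = 1
((8627 + C(-18)) + F(212))*(sqrt(7432 - 23595) + U(-81)) = ((8627 + 1) - 174)*(sqrt(7432 - 23595) - 81) = (8628 - 174)*(sqrt(-16163) - 81) = 8454*(I*sqrt(16163) - 81) = 8454*(-81 + I*sqrt(16163)) = -684774 + 8454*I*sqrt(16163)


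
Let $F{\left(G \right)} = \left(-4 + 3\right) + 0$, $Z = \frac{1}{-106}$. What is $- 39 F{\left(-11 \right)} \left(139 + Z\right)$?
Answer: $\frac{574587}{106} \approx 5420.6$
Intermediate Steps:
$Z = - \frac{1}{106} \approx -0.009434$
$F{\left(G \right)} = -1$ ($F{\left(G \right)} = -1 + 0 = -1$)
$- 39 F{\left(-11 \right)} \left(139 + Z\right) = - 39 \left(- (139 - \frac{1}{106})\right) = - 39 \left(\left(-1\right) \frac{14733}{106}\right) = \left(-39\right) \left(- \frac{14733}{106}\right) = \frac{574587}{106}$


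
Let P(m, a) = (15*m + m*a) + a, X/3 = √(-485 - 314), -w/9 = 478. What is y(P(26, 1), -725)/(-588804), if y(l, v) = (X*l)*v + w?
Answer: 717/98134 + 2175*I*√799/1412 ≈ 0.0073063 + 43.541*I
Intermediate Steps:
w = -4302 (w = -9*478 = -4302)
X = 3*I*√799 (X = 3*√(-485 - 314) = 3*√(-799) = 3*(I*√799) = 3*I*√799 ≈ 84.8*I)
P(m, a) = a + 15*m + a*m (P(m, a) = (15*m + a*m) + a = a + 15*m + a*m)
y(l, v) = -4302 + 3*I*l*v*√799 (y(l, v) = ((3*I*√799)*l)*v - 4302 = (3*I*l*√799)*v - 4302 = 3*I*l*v*√799 - 4302 = -4302 + 3*I*l*v*√799)
y(P(26, 1), -725)/(-588804) = (-4302 + 3*I*(1 + 15*26 + 1*26)*(-725)*√799)/(-588804) = (-4302 + 3*I*(1 + 390 + 26)*(-725)*√799)*(-1/588804) = (-4302 + 3*I*417*(-725)*√799)*(-1/588804) = (-4302 - 906975*I*√799)*(-1/588804) = 717/98134 + 2175*I*√799/1412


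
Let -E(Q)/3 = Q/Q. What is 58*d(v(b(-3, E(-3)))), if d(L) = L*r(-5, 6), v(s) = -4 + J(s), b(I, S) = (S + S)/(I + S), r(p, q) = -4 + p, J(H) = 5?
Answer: -522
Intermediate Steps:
E(Q) = -3 (E(Q) = -3*Q/Q = -3*1 = -3)
b(I, S) = 2*S/(I + S) (b(I, S) = (2*S)/(I + S) = 2*S/(I + S))
v(s) = 1 (v(s) = -4 + 5 = 1)
d(L) = -9*L (d(L) = L*(-4 - 5) = L*(-9) = -9*L)
58*d(v(b(-3, E(-3)))) = 58*(-9*1) = 58*(-9) = -522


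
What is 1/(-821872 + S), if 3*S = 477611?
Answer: -3/1988005 ≈ -1.5090e-6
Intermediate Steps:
S = 477611/3 (S = (⅓)*477611 = 477611/3 ≈ 1.5920e+5)
1/(-821872 + S) = 1/(-821872 + 477611/3) = 1/(-1988005/3) = -3/1988005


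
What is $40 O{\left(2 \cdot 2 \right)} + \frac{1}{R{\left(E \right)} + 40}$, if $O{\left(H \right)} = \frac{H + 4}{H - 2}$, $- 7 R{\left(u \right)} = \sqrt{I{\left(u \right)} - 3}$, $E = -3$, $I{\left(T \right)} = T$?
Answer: $\frac{6273460}{39203} + \frac{7 i \sqrt{6}}{78406} \approx 160.02 + 0.00021869 i$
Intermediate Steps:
$R{\left(u \right)} = - \frac{\sqrt{-3 + u}}{7}$ ($R{\left(u \right)} = - \frac{\sqrt{u - 3}}{7} = - \frac{\sqrt{-3 + u}}{7}$)
$O{\left(H \right)} = \frac{4 + H}{-2 + H}$
$40 O{\left(2 \cdot 2 \right)} + \frac{1}{R{\left(E \right)} + 40} = 40 \frac{4 + 2 \cdot 2}{-2 + 2 \cdot 2} + \frac{1}{- \frac{\sqrt{-3 - 3}}{7} + 40} = 40 \frac{4 + 4}{-2 + 4} + \frac{1}{- \frac{\sqrt{-6}}{7} + 40} = 40 \cdot \frac{1}{2} \cdot 8 + \frac{1}{- \frac{i \sqrt{6}}{7} + 40} = 40 \cdot 4 + \frac{1}{40 - \frac{i \sqrt{6}}{7}} = 160 + \frac{1}{40 - \frac{i \sqrt{6}}{7}}$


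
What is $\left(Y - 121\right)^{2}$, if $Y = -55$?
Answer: $30976$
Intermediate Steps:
$\left(Y - 121\right)^{2} = \left(-55 - 121\right)^{2} = \left(-176\right)^{2} = 30976$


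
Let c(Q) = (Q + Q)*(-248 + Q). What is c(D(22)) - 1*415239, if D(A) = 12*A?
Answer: -406791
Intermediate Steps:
c(Q) = 2*Q*(-248 + Q) (c(Q) = (2*Q)*(-248 + Q) = 2*Q*(-248 + Q))
c(D(22)) - 1*415239 = 2*(12*22)*(-248 + 12*22) - 1*415239 = 2*264*(-248 + 264) - 415239 = 2*264*16 - 415239 = 8448 - 415239 = -406791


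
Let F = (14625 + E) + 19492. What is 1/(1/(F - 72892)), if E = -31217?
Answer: -69992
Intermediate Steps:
F = 2900 (F = (14625 - 31217) + 19492 = -16592 + 19492 = 2900)
1/(1/(F - 72892)) = 1/(1/(2900 - 72892)) = 1/(1/(-69992)) = 1/(-1/69992) = -69992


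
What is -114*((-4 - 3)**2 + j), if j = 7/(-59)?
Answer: -328776/59 ≈ -5572.5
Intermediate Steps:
j = -7/59 (j = 7*(-1/59) = -7/59 ≈ -0.11864)
-114*((-4 - 3)**2 + j) = -114*((-4 - 3)**2 - 7/59) = -114*((-7)**2 - 7/59) = -114*(49 - 7/59) = -114*2884/59 = -328776/59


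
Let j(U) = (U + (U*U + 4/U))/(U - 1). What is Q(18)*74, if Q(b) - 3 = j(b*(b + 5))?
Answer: 2650764730/85491 ≈ 31006.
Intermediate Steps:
j(U) = (U + U² + 4/U)/(-1 + U) (j(U) = (U + (U² + 4/U))/(-1 + U) = (U + U² + 4/U)/(-1 + U))
Q(b) = 3 + (4 + b²*(5 + b)² + b³*(5 + b)³)/(b*(-1 + b*(5 + b))*(5 + b)) (Q(b) = 3 + (4 + (b*(b + 5))² + (b*(b + 5))³)/(((b*(b + 5)))*(-1 + b*(b + 5))) = 3 + (4 + (b*(5 + b))² + (b*(5 + b))³)/(((b*(5 + b)))*(-1 + b*(5 + b))) = 3 + (1/(b*(5 + b)))*(4 + b²*(5 + b)² + b³*(5 + b)³)/(-1 + b*(5 + b)) = 3 + (4 + b²*(5 + b)² + b³*(5 + b)³)/(b*(-1 + b*(5 + b))*(5 + b)))
Q(18)*74 = ((4 + 18²*(5 + 18)² + 18³*(5 + 18)³ + 3*18*(-1 + 18*(5 + 18))*(5 + 18))/(18*(-1 + 18*(5 + 18))*(5 + 18)))*74 = ((1/18)*(4 + 324*23² + 5832*23³ + 3*18*(-1 + 18*23)*23)/((-1 + 18*23)*23))*74 = ((1/18)*(1/23)*(4 + 324*529 + 5832*12167 + 3*18*(-1 + 414)*23)/(-1 + 414))*74 = ((1/18)*(1/23)*(4 + 171396 + 70957944 + 3*18*413*23)/413)*74 = ((1/18)*(1/413)*(1/23)*(4 + 171396 + 70957944 + 512946))*74 = ((1/18)*(1/413)*(1/23)*71642290)*74 = (35821145/85491)*74 = 2650764730/85491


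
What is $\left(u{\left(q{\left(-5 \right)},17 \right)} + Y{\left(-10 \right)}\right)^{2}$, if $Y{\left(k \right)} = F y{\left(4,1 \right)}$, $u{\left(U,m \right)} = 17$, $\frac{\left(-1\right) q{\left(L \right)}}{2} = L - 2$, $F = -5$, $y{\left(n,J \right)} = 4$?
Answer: $9$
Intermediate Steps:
$q{\left(L \right)} = 4 - 2 L$ ($q{\left(L \right)} = - 2 \left(L - 2\right) = - 2 \left(-2 + L\right) = 4 - 2 L$)
$Y{\left(k \right)} = -20$ ($Y{\left(k \right)} = \left(-5\right) 4 = -20$)
$\left(u{\left(q{\left(-5 \right)},17 \right)} + Y{\left(-10 \right)}\right)^{2} = \left(17 - 20\right)^{2} = \left(-3\right)^{2} = 9$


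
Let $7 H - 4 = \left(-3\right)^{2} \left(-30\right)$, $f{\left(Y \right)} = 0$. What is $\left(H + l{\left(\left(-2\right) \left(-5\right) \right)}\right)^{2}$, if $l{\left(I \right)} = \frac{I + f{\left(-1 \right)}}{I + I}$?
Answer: $\frac{5625}{4} \approx 1406.3$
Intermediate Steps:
$H = -38$ ($H = \frac{4}{7} + \frac{\left(-3\right)^{2} \left(-30\right)}{7} = \frac{4}{7} + \frac{9 \left(-30\right)}{7} = \frac{4}{7} + \frac{1}{7} \left(-270\right) = \frac{4}{7} - \frac{270}{7} = -38$)
$l{\left(I \right)} = \frac{1}{2}$ ($l{\left(I \right)} = \frac{I + 0}{I + I} = \frac{I}{2 I} = I \frac{1}{2 I} = \frac{1}{2}$)
$\left(H + l{\left(\left(-2\right) \left(-5\right) \right)}\right)^{2} = \left(-38 + \frac{1}{2}\right)^{2} = \left(- \frac{75}{2}\right)^{2} = \frac{5625}{4}$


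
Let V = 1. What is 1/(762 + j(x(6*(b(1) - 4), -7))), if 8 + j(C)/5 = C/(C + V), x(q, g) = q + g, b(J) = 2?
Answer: 18/13091 ≈ 0.0013750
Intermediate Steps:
x(q, g) = g + q
j(C) = -40 + 5*C/(1 + C) (j(C) = -40 + 5*(C/(C + 1)) = -40 + 5*(C/(1 + C)) = -40 + 5*C/(1 + C))
1/(762 + j(x(6*(b(1) - 4), -7))) = 1/(762 + 5*(-8 - 7*(-7 + 6*(2 - 4)))/(1 + (-7 + 6*(2 - 4)))) = 1/(762 + 5*(-8 - 7*(-7 + 6*(-2)))/(1 + (-7 + 6*(-2)))) = 1/(762 + 5*(-8 - 7*(-7 - 12))/(1 + (-7 - 12))) = 1/(762 + 5*(-8 - 7*(-19))/(1 - 19)) = 1/(762 + 5*(-8 + 133)/(-18)) = 1/(762 + 5*(-1/18)*125) = 1/(762 - 625/18) = 1/(13091/18) = 18/13091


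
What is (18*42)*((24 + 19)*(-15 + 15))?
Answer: 0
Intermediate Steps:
(18*42)*((24 + 19)*(-15 + 15)) = 756*(43*0) = 756*0 = 0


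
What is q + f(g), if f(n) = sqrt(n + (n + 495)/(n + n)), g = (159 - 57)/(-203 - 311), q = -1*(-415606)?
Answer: 415606 + 5*I*sqrt(952044421)/4369 ≈ 4.1561e+5 + 35.312*I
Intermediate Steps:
q = 415606
g = -51/257 (g = 102/(-514) = 102*(-1/514) = -51/257 ≈ -0.19844)
f(n) = sqrt(n + (495 + n)/(2*n)) (f(n) = sqrt(n + (495 + n)/((2*n))) = sqrt(n + (495 + n)*(1/(2*n))) = sqrt(n + (495 + n)/(2*n)))
q + f(g) = 415606 + sqrt(2 + 4*(-51/257) + 990/(-51/257))/2 = 415606 + sqrt(2 - 204/257 + 990*(-257/51))/2 = 415606 + sqrt(2 - 204/257 - 84810/17)/2 = 415606 + sqrt(-21790900/4369)/2 = 415606 + (10*I*sqrt(952044421)/4369)/2 = 415606 + 5*I*sqrt(952044421)/4369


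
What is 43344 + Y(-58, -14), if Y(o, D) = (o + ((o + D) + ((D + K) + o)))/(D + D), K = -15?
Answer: 173407/4 ≈ 43352.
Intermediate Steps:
Y(o, D) = (-15 + 2*D + 3*o)/(2*D) (Y(o, D) = (o + ((o + D) + ((D - 15) + o)))/(D + D) = (o + ((D + o) + ((-15 + D) + o)))/((2*D)) = (o + ((D + o) + (-15 + D + o)))*(1/(2*D)) = (o + (-15 + 2*D + 2*o))*(1/(2*D)) = (-15 + 2*D + 3*o)*(1/(2*D)) = (-15 + 2*D + 3*o)/(2*D))
43344 + Y(-58, -14) = 43344 + (½)*(-15 + 2*(-14) + 3*(-58))/(-14) = 43344 + (½)*(-1/14)*(-15 - 28 - 174) = 43344 + (½)*(-1/14)*(-217) = 43344 + 31/4 = 173407/4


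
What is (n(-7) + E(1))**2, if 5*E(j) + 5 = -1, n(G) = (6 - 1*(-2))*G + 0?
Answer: 81796/25 ≈ 3271.8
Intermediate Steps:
n(G) = 8*G (n(G) = (6 + 2)*G + 0 = 8*G + 0 = 8*G)
E(j) = -6/5 (E(j) = -1 + (1/5)*(-1) = -1 - 1/5 = -6/5)
(n(-7) + E(1))**2 = (8*(-7) - 6/5)**2 = (-56 - 6/5)**2 = (-286/5)**2 = 81796/25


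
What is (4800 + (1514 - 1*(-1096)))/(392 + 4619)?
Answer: 7410/5011 ≈ 1.4787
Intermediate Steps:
(4800 + (1514 - 1*(-1096)))/(392 + 4619) = (4800 + (1514 + 1096))/5011 = (4800 + 2610)*(1/5011) = 7410*(1/5011) = 7410/5011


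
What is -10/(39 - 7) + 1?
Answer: 11/16 ≈ 0.68750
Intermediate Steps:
-10/(39 - 7) + 1 = -10/32 + 1 = -10*1/32 + 1 = -5/16 + 1 = 11/16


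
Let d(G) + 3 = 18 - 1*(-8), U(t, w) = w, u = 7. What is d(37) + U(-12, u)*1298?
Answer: 9109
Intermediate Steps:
d(G) = 23 (d(G) = -3 + (18 - 1*(-8)) = -3 + (18 + 8) = -3 + 26 = 23)
d(37) + U(-12, u)*1298 = 23 + 7*1298 = 23 + 9086 = 9109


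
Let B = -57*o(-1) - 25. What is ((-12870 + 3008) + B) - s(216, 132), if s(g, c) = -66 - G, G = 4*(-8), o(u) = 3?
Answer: -10024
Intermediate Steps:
G = -32
s(g, c) = -34 (s(g, c) = -66 - 1*(-32) = -66 + 32 = -34)
B = -196 (B = -57*3 - 25 = -171 - 25 = -196)
((-12870 + 3008) + B) - s(216, 132) = ((-12870 + 3008) - 196) - 1*(-34) = (-9862 - 196) + 34 = -10058 + 34 = -10024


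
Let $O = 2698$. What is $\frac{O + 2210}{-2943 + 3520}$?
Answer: $\frac{4908}{577} \approx 8.5061$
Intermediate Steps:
$\frac{O + 2210}{-2943 + 3520} = \frac{2698 + 2210}{-2943 + 3520} = \frac{4908}{577}$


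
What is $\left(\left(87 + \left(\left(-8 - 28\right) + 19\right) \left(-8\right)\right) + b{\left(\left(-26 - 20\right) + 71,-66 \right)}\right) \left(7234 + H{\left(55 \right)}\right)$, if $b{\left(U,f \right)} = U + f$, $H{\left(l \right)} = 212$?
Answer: $1355172$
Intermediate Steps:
$\left(\left(87 + \left(\left(-8 - 28\right) + 19\right) \left(-8\right)\right) + b{\left(\left(-26 - 20\right) + 71,-66 \right)}\right) \left(7234 + H{\left(55 \right)}\right) = \left(\left(87 + \left(\left(-8 - 28\right) + 19\right) \left(-8\right)\right) + \left(\left(\left(-26 - 20\right) + 71\right) - 66\right)\right) \left(7234 + 212\right) = \left(\left(87 + \left(-36 + 19\right) \left(-8\right)\right) + \left(\left(-46 + 71\right) - 66\right)\right) 7446 = \left(\left(87 - -136\right) + \left(25 - 66\right)\right) 7446 = \left(\left(87 + 136\right) - 41\right) 7446 = \left(223 - 41\right) 7446 = 182 \cdot 7446 = 1355172$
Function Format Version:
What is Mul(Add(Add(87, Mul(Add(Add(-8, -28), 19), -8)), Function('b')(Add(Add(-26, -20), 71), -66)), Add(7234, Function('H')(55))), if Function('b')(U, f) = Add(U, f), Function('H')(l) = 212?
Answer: 1355172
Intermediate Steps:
Mul(Add(Add(87, Mul(Add(Add(-8, -28), 19), -8)), Function('b')(Add(Add(-26, -20), 71), -66)), Add(7234, Function('H')(55))) = Mul(Add(Add(87, Mul(Add(Add(-8, -28), 19), -8)), Add(Add(Add(-26, -20), 71), -66)), Add(7234, 212)) = Mul(Add(Add(87, Mul(Add(-36, 19), -8)), Add(Add(-46, 71), -66)), 7446) = Mul(Add(Add(87, Mul(-17, -8)), Add(25, -66)), 7446) = Mul(Add(Add(87, 136), -41), 7446) = Mul(Add(223, -41), 7446) = Mul(182, 7446) = 1355172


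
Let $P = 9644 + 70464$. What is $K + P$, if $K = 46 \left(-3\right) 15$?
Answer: $78038$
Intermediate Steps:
$P = 80108$
$K = -2070$ ($K = \left(-138\right) 15 = -2070$)
$K + P = -2070 + 80108 = 78038$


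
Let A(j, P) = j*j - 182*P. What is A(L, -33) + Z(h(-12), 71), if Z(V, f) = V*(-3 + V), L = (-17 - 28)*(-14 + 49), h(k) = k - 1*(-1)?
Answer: 2486785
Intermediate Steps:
h(k) = 1 + k (h(k) = k + 1 = 1 + k)
L = -1575 (L = -45*35 = -1575)
A(j, P) = j² - 182*P
A(L, -33) + Z(h(-12), 71) = ((-1575)² - 182*(-33)) + (1 - 12)*(-3 + (1 - 12)) = (2480625 + 6006) - 11*(-3 - 11) = 2486631 - 11*(-14) = 2486631 + 154 = 2486785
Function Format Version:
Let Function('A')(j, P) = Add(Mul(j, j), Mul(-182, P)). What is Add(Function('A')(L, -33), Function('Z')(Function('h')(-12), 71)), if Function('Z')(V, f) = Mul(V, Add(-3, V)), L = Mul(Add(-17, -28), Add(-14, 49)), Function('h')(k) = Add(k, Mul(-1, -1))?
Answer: 2486785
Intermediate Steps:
Function('h')(k) = Add(1, k) (Function('h')(k) = Add(k, 1) = Add(1, k))
L = -1575 (L = Mul(-45, 35) = -1575)
Function('A')(j, P) = Add(Pow(j, 2), Mul(-182, P))
Add(Function('A')(L, -33), Function('Z')(Function('h')(-12), 71)) = Add(Add(Pow(-1575, 2), Mul(-182, -33)), Mul(Add(1, -12), Add(-3, Add(1, -12)))) = Add(Add(2480625, 6006), Mul(-11, Add(-3, -11))) = Add(2486631, Mul(-11, -14)) = Add(2486631, 154) = 2486785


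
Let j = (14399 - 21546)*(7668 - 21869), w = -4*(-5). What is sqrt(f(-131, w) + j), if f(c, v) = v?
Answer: sqrt(101494567) ≈ 10074.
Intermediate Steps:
w = 20
j = 101494547 (j = -7147*(-14201) = 101494547)
sqrt(f(-131, w) + j) = sqrt(20 + 101494547) = sqrt(101494567)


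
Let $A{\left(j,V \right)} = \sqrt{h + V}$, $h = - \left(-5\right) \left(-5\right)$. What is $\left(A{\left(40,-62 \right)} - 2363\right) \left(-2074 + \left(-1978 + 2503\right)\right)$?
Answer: $3660287 - 1549 i \sqrt{87} \approx 3.6603 \cdot 10^{6} - 14448.0 i$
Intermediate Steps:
$h = -25$ ($h = \left(-1\right) 25 = -25$)
$A{\left(j,V \right)} = \sqrt{-25 + V}$
$\left(A{\left(40,-62 \right)} - 2363\right) \left(-2074 + \left(-1978 + 2503\right)\right) = \left(\sqrt{-25 - 62} - 2363\right) \left(-2074 + \left(-1978 + 2503\right)\right) = \left(\sqrt{-87} - 2363\right) \left(-2074 + 525\right) = \left(i \sqrt{87} - 2363\right) \left(-1549\right) = \left(-2363 + i \sqrt{87}\right) \left(-1549\right) = 3660287 - 1549 i \sqrt{87}$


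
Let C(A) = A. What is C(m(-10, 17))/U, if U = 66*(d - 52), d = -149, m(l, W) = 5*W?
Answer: -85/13266 ≈ -0.0064074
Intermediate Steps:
U = -13266 (U = 66*(-149 - 52) = 66*(-201) = -13266)
C(m(-10, 17))/U = (5*17)/(-13266) = 85*(-1/13266) = -85/13266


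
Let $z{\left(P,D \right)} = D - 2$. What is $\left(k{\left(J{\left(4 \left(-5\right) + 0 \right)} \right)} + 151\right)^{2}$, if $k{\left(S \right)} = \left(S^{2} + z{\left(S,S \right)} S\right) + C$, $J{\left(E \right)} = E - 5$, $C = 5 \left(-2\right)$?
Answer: $2076481$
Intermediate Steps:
$C = -10$
$z{\left(P,D \right)} = -2 + D$
$J{\left(E \right)} = -5 + E$ ($J{\left(E \right)} = E - 5 = -5 + E$)
$k{\left(S \right)} = -10 + S^{2} + S \left(-2 + S\right)$ ($k{\left(S \right)} = \left(S^{2} + \left(-2 + S\right) S\right) - 10 = \left(S^{2} + S \left(-2 + S\right)\right) - 10 = -10 + S^{2} + S \left(-2 + S\right)$)
$\left(k{\left(J{\left(4 \left(-5\right) + 0 \right)} \right)} + 151\right)^{2} = \left(\left(-10 - 2 \left(-5 + \left(4 \left(-5\right) + 0\right)\right) + 2 \left(-5 + \left(4 \left(-5\right) + 0\right)\right)^{2}\right) + 151\right)^{2} = \left(\left(-10 - 2 \left(-5 + \left(-20 + 0\right)\right) + 2 \left(-5 + \left(-20 + 0\right)\right)^{2}\right) + 151\right)^{2} = \left(\left(-10 - 2 \left(-5 - 20\right) + 2 \left(-5 - 20\right)^{2}\right) + 151\right)^{2} = \left(\left(-10 - -50 + 2 \left(-25\right)^{2}\right) + 151\right)^{2} = \left(\left(-10 + 50 + 2 \cdot 625\right) + 151\right)^{2} = \left(\left(-10 + 50 + 1250\right) + 151\right)^{2} = \left(1290 + 151\right)^{2} = 1441^{2} = 2076481$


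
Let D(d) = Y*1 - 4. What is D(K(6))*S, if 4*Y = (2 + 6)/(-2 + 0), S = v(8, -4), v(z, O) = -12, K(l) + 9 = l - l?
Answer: 60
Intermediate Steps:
K(l) = -9 (K(l) = -9 + (l - l) = -9 + 0 = -9)
S = -12
Y = -1 (Y = ((2 + 6)/(-2 + 0))/4 = (8/(-2))/4 = (8*(-½))/4 = (¼)*(-4) = -1)
D(d) = -5 (D(d) = -1*1 - 4 = -1 - 4 = -5)
D(K(6))*S = -5*(-12) = 60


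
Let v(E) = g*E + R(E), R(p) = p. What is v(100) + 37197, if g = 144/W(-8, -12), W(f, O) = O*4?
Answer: 36997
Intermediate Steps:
W(f, O) = 4*O
g = -3 (g = 144/((4*(-12))) = 144/(-48) = 144*(-1/48) = -3)
v(E) = -2*E (v(E) = -3*E + E = -2*E)
v(100) + 37197 = -2*100 + 37197 = -200 + 37197 = 36997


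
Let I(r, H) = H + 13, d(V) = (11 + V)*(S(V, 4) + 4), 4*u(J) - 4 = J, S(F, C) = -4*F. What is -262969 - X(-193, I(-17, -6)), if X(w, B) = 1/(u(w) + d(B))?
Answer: -504111569/1917 ≈ -2.6297e+5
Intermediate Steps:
u(J) = 1 + J/4
d(V) = (4 - 4*V)*(11 + V) (d(V) = (11 + V)*(-4*V + 4) = (11 + V)*(4 - 4*V) = (4 - 4*V)*(11 + V))
I(r, H) = 13 + H
X(w, B) = 1/(45 - 40*B - 4*B² + w/4) (X(w, B) = 1/((1 + w/4) + (44 - 40*B - 4*B²)) = 1/(45 - 40*B - 4*B² + w/4))
-262969 - X(-193, I(-17, -6)) = -262969 - 4/(180 - 193 - 160*(13 - 6) - 16*(13 - 6)²) = -262969 - 4/(180 - 193 - 160*7 - 16*7²) = -262969 - 4/(180 - 193 - 1120 - 16*49) = -262969 - 4/(180 - 193 - 1120 - 784) = -262969 - 4/(-1917) = -262969 - 4*(-1)/1917 = -262969 - 1*(-4/1917) = -262969 + 4/1917 = -504111569/1917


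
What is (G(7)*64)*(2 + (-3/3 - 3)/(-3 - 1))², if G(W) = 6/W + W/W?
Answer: 7488/7 ≈ 1069.7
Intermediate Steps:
G(W) = 1 + 6/W (G(W) = 6/W + 1 = 1 + 6/W)
(G(7)*64)*(2 + (-3/3 - 3)/(-3 - 1))² = (((6 + 7)/7)*64)*(2 + (-3/3 - 3)/(-3 - 1))² = (((⅐)*13)*64)*(2 + (-3*⅓ - 3)/(-4))² = ((13/7)*64)*(2 + (-1 - 3)*(-¼))² = 832*(2 - 4*(-¼))²/7 = 832*(2 + 1)²/7 = (832/7)*3² = (832/7)*9 = 7488/7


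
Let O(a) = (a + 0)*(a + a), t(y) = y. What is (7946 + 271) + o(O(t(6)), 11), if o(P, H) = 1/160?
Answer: 1314721/160 ≈ 8217.0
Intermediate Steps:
O(a) = 2*a² (O(a) = a*(2*a) = 2*a²)
o(P, H) = 1/160
(7946 + 271) + o(O(t(6)), 11) = (7946 + 271) + 1/160 = 8217 + 1/160 = 1314721/160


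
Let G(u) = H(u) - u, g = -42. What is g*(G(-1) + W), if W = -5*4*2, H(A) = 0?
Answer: 1638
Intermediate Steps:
G(u) = -u (G(u) = 0 - u = -u)
W = -40 (W = -20*2 = -40)
g*(G(-1) + W) = -42*(-1*(-1) - 40) = -42*(1 - 40) = -42*(-39) = 1638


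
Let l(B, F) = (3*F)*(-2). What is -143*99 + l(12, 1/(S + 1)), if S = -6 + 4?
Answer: -14151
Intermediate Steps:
S = -2
l(B, F) = -6*F
-143*99 + l(12, 1/(S + 1)) = -143*99 - 6/(-2 + 1) = -14157 - 6/(-1) = -14157 - 6*(-1) = -14157 + 6 = -14151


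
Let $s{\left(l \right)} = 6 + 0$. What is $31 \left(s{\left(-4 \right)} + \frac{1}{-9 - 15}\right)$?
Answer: $\frac{4433}{24} \approx 184.71$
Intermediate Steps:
$s{\left(l \right)} = 6$
$31 \left(s{\left(-4 \right)} + \frac{1}{-9 - 15}\right) = 31 \left(6 + \frac{1}{-9 - 15}\right) = 31 \left(6 + \frac{1}{-24}\right) = 31 \left(6 - \frac{1}{24}\right) = 31 \cdot \frac{143}{24} = \frac{4433}{24}$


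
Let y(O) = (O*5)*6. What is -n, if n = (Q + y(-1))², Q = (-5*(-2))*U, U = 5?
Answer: -400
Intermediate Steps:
y(O) = 30*O (y(O) = (5*O)*6 = 30*O)
Q = 50 (Q = -5*(-2)*5 = 10*5 = 50)
n = 400 (n = (50 + 30*(-1))² = (50 - 30)² = 20² = 400)
-n = -1*400 = -400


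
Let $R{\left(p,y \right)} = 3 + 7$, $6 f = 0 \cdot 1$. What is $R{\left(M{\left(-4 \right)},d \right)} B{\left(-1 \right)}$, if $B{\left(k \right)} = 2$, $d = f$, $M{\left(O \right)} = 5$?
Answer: $20$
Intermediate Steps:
$f = 0$ ($f = \frac{0 \cdot 1}{6} = \frac{1}{6} \cdot 0 = 0$)
$d = 0$
$R{\left(p,y \right)} = 10$
$R{\left(M{\left(-4 \right)},d \right)} B{\left(-1 \right)} = 10 \cdot 2 = 20$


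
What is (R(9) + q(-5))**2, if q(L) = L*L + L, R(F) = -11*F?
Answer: 6241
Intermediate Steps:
q(L) = L + L**2 (q(L) = L**2 + L = L + L**2)
(R(9) + q(-5))**2 = (-11*9 - 5*(1 - 5))**2 = (-99 - 5*(-4))**2 = (-99 + 20)**2 = (-79)**2 = 6241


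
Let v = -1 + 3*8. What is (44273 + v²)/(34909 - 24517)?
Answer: 7467/1732 ≈ 4.3112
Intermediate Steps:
v = 23 (v = -1 + 24 = 23)
(44273 + v²)/(34909 - 24517) = (44273 + 23²)/(34909 - 24517) = (44273 + 529)/10392 = 44802*(1/10392) = 7467/1732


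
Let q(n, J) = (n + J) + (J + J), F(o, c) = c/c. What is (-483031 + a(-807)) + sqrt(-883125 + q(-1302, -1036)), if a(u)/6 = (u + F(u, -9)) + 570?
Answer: -484447 + 33*I*sqrt(815) ≈ -4.8445e+5 + 942.09*I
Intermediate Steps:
F(o, c) = 1
q(n, J) = n + 3*J (q(n, J) = (J + n) + 2*J = n + 3*J)
a(u) = 3426 + 6*u (a(u) = 6*((u + 1) + 570) = 6*((1 + u) + 570) = 6*(571 + u) = 3426 + 6*u)
(-483031 + a(-807)) + sqrt(-883125 + q(-1302, -1036)) = (-483031 + (3426 + 6*(-807))) + sqrt(-883125 + (-1302 + 3*(-1036))) = (-483031 + (3426 - 4842)) + sqrt(-883125 + (-1302 - 3108)) = (-483031 - 1416) + sqrt(-883125 - 4410) = -484447 + sqrt(-887535) = -484447 + 33*I*sqrt(815)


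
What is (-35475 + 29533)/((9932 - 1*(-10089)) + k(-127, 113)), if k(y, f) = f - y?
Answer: -5942/20261 ≈ -0.29327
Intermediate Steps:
(-35475 + 29533)/((9932 - 1*(-10089)) + k(-127, 113)) = (-35475 + 29533)/((9932 - 1*(-10089)) + (113 - 1*(-127))) = -5942/((9932 + 10089) + (113 + 127)) = -5942/(20021 + 240) = -5942/20261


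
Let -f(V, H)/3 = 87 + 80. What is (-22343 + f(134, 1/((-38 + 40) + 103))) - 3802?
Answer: -26646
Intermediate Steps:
f(V, H) = -501 (f(V, H) = -3*(87 + 80) = -3*167 = -501)
(-22343 + f(134, 1/((-38 + 40) + 103))) - 3802 = (-22343 - 501) - 3802 = -22844 - 3802 = -26646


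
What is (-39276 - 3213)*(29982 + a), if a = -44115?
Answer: 600497037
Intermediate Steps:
(-39276 - 3213)*(29982 + a) = (-39276 - 3213)*(29982 - 44115) = -42489*(-14133) = 600497037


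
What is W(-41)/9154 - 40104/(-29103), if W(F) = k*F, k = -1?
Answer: 122768413/88802954 ≈ 1.3825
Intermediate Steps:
W(F) = -F
W(-41)/9154 - 40104/(-29103) = -1*(-41)/9154 - 40104/(-29103) = 41*(1/9154) - 40104*(-1/29103) = 41/9154 + 13368/9701 = 122768413/88802954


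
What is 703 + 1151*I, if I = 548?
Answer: 631451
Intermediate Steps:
703 + 1151*I = 703 + 1151*548 = 703 + 630748 = 631451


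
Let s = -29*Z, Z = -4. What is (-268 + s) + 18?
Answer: -134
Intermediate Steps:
s = 116 (s = -29*(-4) = 116)
(-268 + s) + 18 = (-268 + 116) + 18 = -152 + 18 = -134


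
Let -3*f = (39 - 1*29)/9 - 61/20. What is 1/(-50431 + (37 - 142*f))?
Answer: -270/13631159 ≈ -1.9808e-5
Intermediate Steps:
f = 349/540 (f = -((39 - 1*29)/9 - 61/20)/3 = -((39 - 29)*(1/9) - 61*1/20)/3 = -(10*(1/9) - 61/20)/3 = -(10/9 - 61/20)/3 = -1/3*(-349/180) = 349/540 ≈ 0.64630)
1/(-50431 + (37 - 142*f)) = 1/(-50431 + (37 - 142*349/540)) = 1/(-50431 + (37 - 24779/270)) = 1/(-50431 - 14789/270) = 1/(-13631159/270) = -270/13631159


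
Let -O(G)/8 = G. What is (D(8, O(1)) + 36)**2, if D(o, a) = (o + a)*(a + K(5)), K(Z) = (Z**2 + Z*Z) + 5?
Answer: 1296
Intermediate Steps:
O(G) = -8*G
K(Z) = 5 + 2*Z**2 (K(Z) = (Z**2 + Z**2) + 5 = 2*Z**2 + 5 = 5 + 2*Z**2)
D(o, a) = (55 + a)*(a + o) (D(o, a) = (o + a)*(a + (5 + 2*5**2)) = (a + o)*(a + (5 + 2*25)) = (a + o)*(a + (5 + 50)) = (a + o)*(a + 55) = (a + o)*(55 + a) = (55 + a)*(a + o))
(D(8, O(1)) + 36)**2 = (((-8*1)**2 + 55*(-8*1) + 55*8 - 8*1*8) + 36)**2 = (((-8)**2 + 55*(-8) + 440 - 8*8) + 36)**2 = ((64 - 440 + 440 - 64) + 36)**2 = (0 + 36)**2 = 36**2 = 1296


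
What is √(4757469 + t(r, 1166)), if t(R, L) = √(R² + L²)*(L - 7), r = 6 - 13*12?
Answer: √(4757469 + 2318*√345514) ≈ 2473.9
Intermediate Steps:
r = -150 (r = 6 - 156 = -150)
t(R, L) = √(L² + R²)*(-7 + L)
√(4757469 + t(r, 1166)) = √(4757469 + √(1166² + (-150)²)*(-7 + 1166)) = √(4757469 + √(1359556 + 22500)*1159) = √(4757469 + √1382056*1159) = √(4757469 + (2*√345514)*1159) = √(4757469 + 2318*√345514)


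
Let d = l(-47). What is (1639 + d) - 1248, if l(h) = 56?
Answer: 447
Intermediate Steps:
d = 56
(1639 + d) - 1248 = (1639 + 56) - 1248 = 1695 - 1248 = 447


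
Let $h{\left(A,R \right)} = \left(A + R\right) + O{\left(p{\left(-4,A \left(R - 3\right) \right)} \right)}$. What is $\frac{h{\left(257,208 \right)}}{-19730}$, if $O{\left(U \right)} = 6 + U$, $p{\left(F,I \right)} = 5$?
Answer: $- \frac{238}{9865} \approx -0.024126$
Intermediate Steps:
$h{\left(A,R \right)} = 11 + A + R$ ($h{\left(A,R \right)} = \left(A + R\right) + \left(6 + 5\right) = \left(A + R\right) + 11 = 11 + A + R$)
$\frac{h{\left(257,208 \right)}}{-19730} = \frac{11 + 257 + 208}{-19730} = 476 \left(- \frac{1}{19730}\right) = - \frac{238}{9865}$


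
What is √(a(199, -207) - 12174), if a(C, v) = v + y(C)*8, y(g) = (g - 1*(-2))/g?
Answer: 3*I*√54442221/199 ≈ 111.23*I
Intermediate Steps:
y(g) = (2 + g)/g (y(g) = (g + 2)/g = (2 + g)/g)
a(C, v) = v + 8*(2 + C)/C (a(C, v) = v + ((2 + C)/C)*8 = v + 8*(2 + C)/C)
√(a(199, -207) - 12174) = √((8 - 207 + 16/199) - 12174) = √(-39585/199 - 12174) = √(-2462211/199) = 3*I*√54442221/199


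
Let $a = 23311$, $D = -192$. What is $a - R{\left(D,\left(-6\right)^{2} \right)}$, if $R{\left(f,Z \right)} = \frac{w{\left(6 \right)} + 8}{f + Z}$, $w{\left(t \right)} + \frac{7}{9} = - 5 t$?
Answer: $\frac{32728439}{1404} \approx 23311.0$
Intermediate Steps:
$w{\left(t \right)} = - \frac{7}{9} - 5 t$
$R{\left(f,Z \right)} = - \frac{205}{9 \left(Z + f\right)}$ ($R{\left(f,Z \right)} = \frac{\left(- \frac{7}{9} - 30\right) + 8}{f + Z} = \frac{\left(- \frac{7}{9} - 30\right) + 8}{Z + f} = \frac{- \frac{277}{9} + 8}{Z + f} = - \frac{205}{9 \left(Z + f\right)}$)
$a - R{\left(D,\left(-6\right)^{2} \right)} = 23311 - - \frac{205}{9 \left(-6\right)^{2} + 9 \left(-192\right)} = 23311 - - \frac{205}{9 \cdot 36 - 1728} = 23311 - - \frac{205}{324 - 1728} = 23311 - - \frac{205}{-1404} = 23311 - \left(-205\right) \left(- \frac{1}{1404}\right) = 23311 - \frac{205}{1404} = \frac{32728439}{1404}$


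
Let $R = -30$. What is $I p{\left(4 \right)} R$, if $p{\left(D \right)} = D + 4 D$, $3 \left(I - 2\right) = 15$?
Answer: $-4200$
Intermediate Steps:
$I = 7$ ($I = 2 + \frac{1}{3} \cdot 15 = 2 + 5 = 7$)
$p{\left(D \right)} = 5 D$
$I p{\left(4 \right)} R = 7 \cdot 5 \cdot 4 \left(-30\right) = 7 \cdot 20 \left(-30\right) = 140 \left(-30\right) = -4200$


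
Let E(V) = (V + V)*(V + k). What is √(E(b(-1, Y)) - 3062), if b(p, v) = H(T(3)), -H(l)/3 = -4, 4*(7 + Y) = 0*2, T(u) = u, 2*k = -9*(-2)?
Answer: I*√2558 ≈ 50.577*I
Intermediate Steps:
k = 9 (k = (-9*(-2))/2 = (½)*18 = 9)
Y = -7 (Y = -7 + (0*2)/4 = -7 + (¼)*0 = -7 + 0 = -7)
H(l) = 12 (H(l) = -3*(-4) = 12)
b(p, v) = 12
E(V) = 2*V*(9 + V) (E(V) = (V + V)*(V + 9) = (2*V)*(9 + V) = 2*V*(9 + V))
√(E(b(-1, Y)) - 3062) = √(2*12*(9 + 12) - 3062) = √(2*12*21 - 3062) = √(504 - 3062) = √(-2558) = I*√2558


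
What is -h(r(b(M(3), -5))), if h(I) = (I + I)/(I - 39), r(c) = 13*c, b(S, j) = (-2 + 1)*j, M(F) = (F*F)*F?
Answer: -5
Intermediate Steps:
M(F) = F³ (M(F) = F²*F = F³)
b(S, j) = -j
h(I) = 2*I/(-39 + I) (h(I) = (2*I)/(-39 + I) = 2*I/(-39 + I))
-h(r(b(M(3), -5))) = -2*13*(-1*(-5))/(-39 + 13*(-1*(-5))) = -2*13*5/(-39 + 13*5) = -2*65/(-39 + 65) = -2*65/26 = -1*5 = -5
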